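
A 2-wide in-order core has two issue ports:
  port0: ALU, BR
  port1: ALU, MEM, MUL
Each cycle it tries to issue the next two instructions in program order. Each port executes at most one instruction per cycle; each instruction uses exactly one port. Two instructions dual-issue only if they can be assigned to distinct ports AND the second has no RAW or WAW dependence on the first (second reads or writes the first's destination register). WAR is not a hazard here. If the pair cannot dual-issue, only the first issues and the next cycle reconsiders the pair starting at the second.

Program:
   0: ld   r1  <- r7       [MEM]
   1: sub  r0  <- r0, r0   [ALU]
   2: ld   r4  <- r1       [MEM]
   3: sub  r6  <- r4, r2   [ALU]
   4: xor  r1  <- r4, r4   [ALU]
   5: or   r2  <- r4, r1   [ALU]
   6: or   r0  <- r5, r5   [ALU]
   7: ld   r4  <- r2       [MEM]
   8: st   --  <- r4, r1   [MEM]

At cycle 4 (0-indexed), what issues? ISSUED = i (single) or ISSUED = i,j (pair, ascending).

ISSUED = 7

0. ld.MEM+sub.ALU @i0,i1  | pair
1. ld.MEM @i2  | RAW r4
2. sub.ALU+xor.ALU @i3,i4  | pair
3. or.ALU+or.ALU @i5,i6  | pair
4. ld.MEM @i7  | no-port MEM/MEM
5. st.MEM @i8  | tail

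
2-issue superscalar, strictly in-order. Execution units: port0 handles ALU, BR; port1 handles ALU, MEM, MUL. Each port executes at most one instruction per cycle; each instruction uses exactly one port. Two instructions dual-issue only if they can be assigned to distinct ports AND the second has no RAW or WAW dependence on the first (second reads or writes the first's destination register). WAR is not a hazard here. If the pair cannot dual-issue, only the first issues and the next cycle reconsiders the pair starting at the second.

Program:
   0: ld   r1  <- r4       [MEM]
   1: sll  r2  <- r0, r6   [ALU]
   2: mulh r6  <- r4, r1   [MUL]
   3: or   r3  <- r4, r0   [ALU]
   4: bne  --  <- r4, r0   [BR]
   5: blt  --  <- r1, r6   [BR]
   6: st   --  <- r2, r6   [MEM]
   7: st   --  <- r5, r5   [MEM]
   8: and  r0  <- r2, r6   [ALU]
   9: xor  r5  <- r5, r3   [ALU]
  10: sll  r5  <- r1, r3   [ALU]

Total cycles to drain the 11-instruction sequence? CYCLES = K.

  cy0 -> i0&i1 (ld.MEM;sll.ALU) pair
  cy1 -> i2&i3 (mulh.MUL;or.ALU) pair
  cy2 -> i4 (bne.BR) no-port BR/BR
  cy3 -> i5&i6 (blt.BR;st.MEM) pair
  cy4 -> i7&i8 (st.MEM;and.ALU) pair
  cy5 -> i9 (xor.ALU) WAW r5
  cy6 -> i10 (sll.ALU) tail

CYCLES = 7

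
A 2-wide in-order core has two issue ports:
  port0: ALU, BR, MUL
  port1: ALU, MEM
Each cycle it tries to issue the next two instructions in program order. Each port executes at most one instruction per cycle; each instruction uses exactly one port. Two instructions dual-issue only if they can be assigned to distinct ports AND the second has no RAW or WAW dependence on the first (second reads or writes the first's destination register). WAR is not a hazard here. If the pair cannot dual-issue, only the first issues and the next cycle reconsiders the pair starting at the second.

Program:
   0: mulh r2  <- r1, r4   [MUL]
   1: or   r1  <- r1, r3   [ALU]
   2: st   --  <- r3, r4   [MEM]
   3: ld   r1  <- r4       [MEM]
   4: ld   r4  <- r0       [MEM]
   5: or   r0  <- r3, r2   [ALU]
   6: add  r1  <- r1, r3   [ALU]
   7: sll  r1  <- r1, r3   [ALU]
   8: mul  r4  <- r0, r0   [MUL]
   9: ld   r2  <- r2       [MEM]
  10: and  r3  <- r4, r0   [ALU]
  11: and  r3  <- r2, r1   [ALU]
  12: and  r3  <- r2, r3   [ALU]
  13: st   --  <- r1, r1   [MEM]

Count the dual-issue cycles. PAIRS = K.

  cy0 -> i0/i1 (mulh.MUL+or.ALU) dual
  cy1 -> i2 (st.MEM) no-port MEM/MEM
  cy2 -> i3 (ld.MEM) no-port MEM/MEM
  cy3 -> i4/i5 (ld.MEM+or.ALU) dual
  cy4 -> i6 (add.ALU) RAW+WAW r1
  cy5 -> i7/i8 (sll.ALU+mul.MUL) dual
  cy6 -> i9/i10 (ld.MEM+and.ALU) dual
  cy7 -> i11 (and.ALU) RAW+WAW r3
  cy8 -> i12/i13 (and.ALU+st.MEM) dual

PAIRS = 5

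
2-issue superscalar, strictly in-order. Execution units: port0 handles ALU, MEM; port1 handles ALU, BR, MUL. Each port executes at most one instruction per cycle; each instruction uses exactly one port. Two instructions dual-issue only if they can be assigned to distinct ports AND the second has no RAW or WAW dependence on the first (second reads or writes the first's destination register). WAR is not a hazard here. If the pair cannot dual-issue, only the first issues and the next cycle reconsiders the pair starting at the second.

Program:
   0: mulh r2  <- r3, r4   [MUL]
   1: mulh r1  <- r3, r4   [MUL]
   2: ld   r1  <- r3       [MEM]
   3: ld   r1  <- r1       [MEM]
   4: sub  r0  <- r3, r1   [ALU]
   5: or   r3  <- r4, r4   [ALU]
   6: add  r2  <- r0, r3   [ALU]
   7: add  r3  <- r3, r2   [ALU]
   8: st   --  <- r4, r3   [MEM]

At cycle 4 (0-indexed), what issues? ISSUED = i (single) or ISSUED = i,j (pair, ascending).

ISSUED = 4,5

#0 head=0: mulh i0 no-port MUL/MUL
#1 head=1: mulh i1 WAW r1
#2 head=2: ld i2 no-port MEM/MEM
#3 head=3: ld i3 RAW r1
#4 head=4: sub;or i4+i5 pair
#5 head=6: add i6 RAW r2
#6 head=7: add i7 RAW r3
#7 head=8: st i8 tail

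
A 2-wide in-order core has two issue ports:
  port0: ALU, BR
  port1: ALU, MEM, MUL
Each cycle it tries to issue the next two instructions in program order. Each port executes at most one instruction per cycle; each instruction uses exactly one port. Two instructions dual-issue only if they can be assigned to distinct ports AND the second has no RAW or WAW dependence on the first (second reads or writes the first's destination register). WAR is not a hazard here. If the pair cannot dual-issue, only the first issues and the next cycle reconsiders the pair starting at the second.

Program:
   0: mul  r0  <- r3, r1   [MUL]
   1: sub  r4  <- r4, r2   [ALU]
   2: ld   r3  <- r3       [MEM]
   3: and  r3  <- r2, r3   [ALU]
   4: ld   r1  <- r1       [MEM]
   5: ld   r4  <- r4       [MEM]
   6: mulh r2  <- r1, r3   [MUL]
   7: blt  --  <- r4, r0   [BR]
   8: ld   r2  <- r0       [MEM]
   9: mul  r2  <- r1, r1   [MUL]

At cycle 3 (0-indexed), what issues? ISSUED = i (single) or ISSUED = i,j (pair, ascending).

0. mul+sub @i0+i1  | 2-wide
1. ld @i2  | RAW+WAW r3
2. and+ld @i3+i4  | 2-wide
3. ld @i5  | no-port MEM/MUL
4. mulh+blt @i6+i7  | 2-wide
5. ld @i8  | no-port MEM/MUL
6. mul @i9  | tail

ISSUED = 5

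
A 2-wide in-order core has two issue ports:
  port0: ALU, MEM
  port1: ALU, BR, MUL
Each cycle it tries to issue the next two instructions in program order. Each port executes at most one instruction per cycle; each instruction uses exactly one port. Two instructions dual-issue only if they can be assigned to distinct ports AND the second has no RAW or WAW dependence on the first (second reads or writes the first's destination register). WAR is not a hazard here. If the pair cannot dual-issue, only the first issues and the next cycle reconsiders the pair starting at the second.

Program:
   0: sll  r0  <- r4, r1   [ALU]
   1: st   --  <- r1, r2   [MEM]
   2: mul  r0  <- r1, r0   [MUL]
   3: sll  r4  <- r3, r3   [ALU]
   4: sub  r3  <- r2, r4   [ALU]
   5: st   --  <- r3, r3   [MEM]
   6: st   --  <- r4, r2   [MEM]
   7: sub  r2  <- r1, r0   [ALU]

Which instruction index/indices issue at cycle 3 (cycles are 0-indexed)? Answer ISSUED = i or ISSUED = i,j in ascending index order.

ISSUED = 5

t=0 i0,i1:sll st ; pair
t=1 i2,i3:mul sll ; pair
t=2 i4:sub ; RAW r3
t=3 i5:st ; no-port MEM/MEM
t=4 i6,i7:st sub ; pair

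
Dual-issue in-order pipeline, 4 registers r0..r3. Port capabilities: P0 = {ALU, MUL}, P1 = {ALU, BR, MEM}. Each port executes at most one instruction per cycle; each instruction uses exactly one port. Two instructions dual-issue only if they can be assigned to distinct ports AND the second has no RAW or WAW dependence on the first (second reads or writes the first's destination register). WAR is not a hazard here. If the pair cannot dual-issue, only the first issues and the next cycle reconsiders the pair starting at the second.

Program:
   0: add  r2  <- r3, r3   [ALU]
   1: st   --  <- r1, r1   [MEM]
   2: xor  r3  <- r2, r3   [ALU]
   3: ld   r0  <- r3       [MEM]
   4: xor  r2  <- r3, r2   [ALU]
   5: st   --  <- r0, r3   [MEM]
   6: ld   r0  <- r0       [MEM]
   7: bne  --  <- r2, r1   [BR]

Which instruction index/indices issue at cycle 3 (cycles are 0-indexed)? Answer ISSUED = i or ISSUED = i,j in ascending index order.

ISSUED = 5

[0] i0,i1  add.ALU/st.MEM  -- 2-wide
[1] i2  xor.ALU  -- RAW r3
[2] i3,i4  ld.MEM/xor.ALU  -- 2-wide
[3] i5  st.MEM  -- no-port MEM/MEM
[4] i6  ld.MEM  -- no-port MEM/BR
[5] i7  bne.BR  -- tail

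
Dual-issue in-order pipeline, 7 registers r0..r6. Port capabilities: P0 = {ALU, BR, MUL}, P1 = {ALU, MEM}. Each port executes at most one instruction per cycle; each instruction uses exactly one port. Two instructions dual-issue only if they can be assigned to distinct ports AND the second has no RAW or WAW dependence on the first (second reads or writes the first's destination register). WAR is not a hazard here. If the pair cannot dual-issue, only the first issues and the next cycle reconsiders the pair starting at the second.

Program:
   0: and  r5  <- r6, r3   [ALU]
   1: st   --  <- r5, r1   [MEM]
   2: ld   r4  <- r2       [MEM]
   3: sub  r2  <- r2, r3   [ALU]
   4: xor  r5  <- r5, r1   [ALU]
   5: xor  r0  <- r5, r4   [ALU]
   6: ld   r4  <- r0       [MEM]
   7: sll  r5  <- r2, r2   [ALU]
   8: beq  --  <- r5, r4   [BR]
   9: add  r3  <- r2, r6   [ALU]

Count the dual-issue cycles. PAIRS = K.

PAIRS = 3

#0 head=0: and.ALU i0 RAW r5
#1 head=1: st.MEM i1 no-port MEM/MEM
#2 head=2: ld.MEM/sub.ALU i2/i3 2-wide
#3 head=4: xor.ALU i4 RAW r5
#4 head=5: xor.ALU i5 RAW r0
#5 head=6: ld.MEM/sll.ALU i6/i7 2-wide
#6 head=8: beq.BR/add.ALU i8/i9 2-wide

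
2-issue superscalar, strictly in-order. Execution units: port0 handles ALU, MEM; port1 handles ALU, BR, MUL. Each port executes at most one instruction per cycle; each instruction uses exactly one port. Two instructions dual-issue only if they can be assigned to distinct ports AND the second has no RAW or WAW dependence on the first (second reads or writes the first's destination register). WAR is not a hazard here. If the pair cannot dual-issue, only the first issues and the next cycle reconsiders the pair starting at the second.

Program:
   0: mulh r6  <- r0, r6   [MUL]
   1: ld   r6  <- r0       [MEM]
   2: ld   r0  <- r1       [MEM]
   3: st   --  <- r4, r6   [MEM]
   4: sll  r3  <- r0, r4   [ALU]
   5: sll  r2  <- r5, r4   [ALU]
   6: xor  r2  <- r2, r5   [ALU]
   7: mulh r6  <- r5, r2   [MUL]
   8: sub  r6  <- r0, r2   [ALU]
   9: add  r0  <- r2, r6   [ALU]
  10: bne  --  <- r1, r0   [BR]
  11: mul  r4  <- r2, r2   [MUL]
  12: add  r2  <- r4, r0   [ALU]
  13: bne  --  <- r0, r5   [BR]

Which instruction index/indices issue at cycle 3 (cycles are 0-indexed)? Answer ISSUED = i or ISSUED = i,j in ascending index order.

ISSUED = 3,4

0. mulh.MUL @i0  | WAW r6
1. ld.MEM @i1  | no-port MEM/MEM
2. ld.MEM @i2  | no-port MEM/MEM
3. st.MEM+sll.ALU @i3,i4  | pair
4. sll.ALU @i5  | RAW+WAW r2
5. xor.ALU @i6  | RAW r2
6. mulh.MUL @i7  | WAW r6
7. sub.ALU @i8  | RAW r6
8. add.ALU @i9  | RAW r0
9. bne.BR @i10  | no-port BR/MUL
10. mul.MUL @i11  | RAW r4
11. add.ALU+bne.BR @i12,i13  | pair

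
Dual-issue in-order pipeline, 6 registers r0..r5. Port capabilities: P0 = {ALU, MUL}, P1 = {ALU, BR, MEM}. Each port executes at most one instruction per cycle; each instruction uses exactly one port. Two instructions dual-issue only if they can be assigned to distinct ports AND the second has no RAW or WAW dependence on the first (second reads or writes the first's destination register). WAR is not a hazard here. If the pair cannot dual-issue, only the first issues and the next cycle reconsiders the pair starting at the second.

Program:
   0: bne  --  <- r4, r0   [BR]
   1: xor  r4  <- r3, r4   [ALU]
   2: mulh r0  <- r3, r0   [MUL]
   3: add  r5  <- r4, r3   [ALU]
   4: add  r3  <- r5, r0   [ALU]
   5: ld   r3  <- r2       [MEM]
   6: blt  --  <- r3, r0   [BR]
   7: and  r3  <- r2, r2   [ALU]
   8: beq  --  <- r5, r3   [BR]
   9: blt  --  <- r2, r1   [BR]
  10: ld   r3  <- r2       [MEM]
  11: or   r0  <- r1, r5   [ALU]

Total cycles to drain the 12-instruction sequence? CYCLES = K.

CYCLES = 8

[0] i0&i1  bne;xor  -- dual
[1] i2&i3  mulh;add  -- dual
[2] i4  add  -- WAW r3
[3] i5  ld  -- no-port MEM/BR
[4] i6&i7  blt;and  -- dual
[5] i8  beq  -- no-port BR/BR
[6] i9  blt  -- no-port BR/MEM
[7] i10&i11  ld;or  -- dual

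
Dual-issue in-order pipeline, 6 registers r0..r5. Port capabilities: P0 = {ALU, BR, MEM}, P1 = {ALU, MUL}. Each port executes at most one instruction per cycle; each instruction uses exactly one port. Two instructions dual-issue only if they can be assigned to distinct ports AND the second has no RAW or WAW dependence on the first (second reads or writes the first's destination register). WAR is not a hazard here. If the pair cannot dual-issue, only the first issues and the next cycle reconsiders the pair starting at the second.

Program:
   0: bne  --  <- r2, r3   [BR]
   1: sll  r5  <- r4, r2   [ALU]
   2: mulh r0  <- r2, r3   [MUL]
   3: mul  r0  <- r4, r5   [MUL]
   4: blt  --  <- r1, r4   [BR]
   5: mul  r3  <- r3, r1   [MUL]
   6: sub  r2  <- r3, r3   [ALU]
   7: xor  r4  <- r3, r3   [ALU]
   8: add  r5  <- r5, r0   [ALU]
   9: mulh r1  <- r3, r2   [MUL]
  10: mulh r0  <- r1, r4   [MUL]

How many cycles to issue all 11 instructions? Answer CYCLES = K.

CYCLES = 7

t=0 i0,i1:bne;sll ; pair
t=1 i2:mulh ; no-port MUL/MUL
t=2 i3,i4:mul;blt ; pair
t=3 i5:mul ; RAW r3
t=4 i6,i7:sub;xor ; pair
t=5 i8,i9:add;mulh ; pair
t=6 i10:mulh ; tail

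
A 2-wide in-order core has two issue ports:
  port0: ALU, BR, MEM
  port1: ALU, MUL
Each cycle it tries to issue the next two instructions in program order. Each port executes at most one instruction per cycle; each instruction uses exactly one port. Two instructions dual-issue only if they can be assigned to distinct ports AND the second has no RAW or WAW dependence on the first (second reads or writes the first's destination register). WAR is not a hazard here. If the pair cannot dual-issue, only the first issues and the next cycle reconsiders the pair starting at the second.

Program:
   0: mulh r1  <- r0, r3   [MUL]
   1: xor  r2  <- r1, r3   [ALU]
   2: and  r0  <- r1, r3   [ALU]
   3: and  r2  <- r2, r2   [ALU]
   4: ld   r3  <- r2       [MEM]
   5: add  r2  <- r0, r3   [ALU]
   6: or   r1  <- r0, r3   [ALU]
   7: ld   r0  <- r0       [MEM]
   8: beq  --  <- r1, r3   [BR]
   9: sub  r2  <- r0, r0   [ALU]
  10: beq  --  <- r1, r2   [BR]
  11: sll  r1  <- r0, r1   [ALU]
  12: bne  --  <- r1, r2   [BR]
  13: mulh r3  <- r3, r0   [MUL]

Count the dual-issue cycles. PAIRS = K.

PAIRS = 5

t=0 i0:mulh.MUL ; RAW r1
t=1 i1,i2:xor.ALU+and.ALU ; dual
t=2 i3:and.ALU ; RAW r2
t=3 i4:ld.MEM ; RAW r3
t=4 i5,i6:add.ALU+or.ALU ; dual
t=5 i7:ld.MEM ; no-port MEM/BR
t=6 i8,i9:beq.BR+sub.ALU ; dual
t=7 i10,i11:beq.BR+sll.ALU ; dual
t=8 i12,i13:bne.BR+mulh.MUL ; dual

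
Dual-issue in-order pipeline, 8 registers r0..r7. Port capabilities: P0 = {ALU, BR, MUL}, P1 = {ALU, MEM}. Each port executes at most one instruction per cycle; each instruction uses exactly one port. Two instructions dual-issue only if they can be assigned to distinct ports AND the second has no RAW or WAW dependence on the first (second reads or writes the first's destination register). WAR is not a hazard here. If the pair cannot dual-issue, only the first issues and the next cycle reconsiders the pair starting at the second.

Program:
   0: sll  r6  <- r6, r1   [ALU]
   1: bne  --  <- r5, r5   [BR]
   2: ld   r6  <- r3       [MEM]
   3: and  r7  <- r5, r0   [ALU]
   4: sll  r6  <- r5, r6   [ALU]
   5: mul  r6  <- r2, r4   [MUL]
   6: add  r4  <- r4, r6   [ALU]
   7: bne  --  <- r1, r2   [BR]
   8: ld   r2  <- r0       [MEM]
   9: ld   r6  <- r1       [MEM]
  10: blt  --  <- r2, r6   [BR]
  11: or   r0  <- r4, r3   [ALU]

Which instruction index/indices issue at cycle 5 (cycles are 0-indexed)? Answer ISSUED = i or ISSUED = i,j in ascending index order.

ISSUED = 8

t=0 i0+i1:sll/bne ; dual
t=1 i2+i3:ld/and ; dual
t=2 i4:sll ; WAW r6
t=3 i5:mul ; RAW r6
t=4 i6+i7:add/bne ; dual
t=5 i8:ld ; no-port MEM/MEM
t=6 i9:ld ; RAW r6
t=7 i10+i11:blt/or ; dual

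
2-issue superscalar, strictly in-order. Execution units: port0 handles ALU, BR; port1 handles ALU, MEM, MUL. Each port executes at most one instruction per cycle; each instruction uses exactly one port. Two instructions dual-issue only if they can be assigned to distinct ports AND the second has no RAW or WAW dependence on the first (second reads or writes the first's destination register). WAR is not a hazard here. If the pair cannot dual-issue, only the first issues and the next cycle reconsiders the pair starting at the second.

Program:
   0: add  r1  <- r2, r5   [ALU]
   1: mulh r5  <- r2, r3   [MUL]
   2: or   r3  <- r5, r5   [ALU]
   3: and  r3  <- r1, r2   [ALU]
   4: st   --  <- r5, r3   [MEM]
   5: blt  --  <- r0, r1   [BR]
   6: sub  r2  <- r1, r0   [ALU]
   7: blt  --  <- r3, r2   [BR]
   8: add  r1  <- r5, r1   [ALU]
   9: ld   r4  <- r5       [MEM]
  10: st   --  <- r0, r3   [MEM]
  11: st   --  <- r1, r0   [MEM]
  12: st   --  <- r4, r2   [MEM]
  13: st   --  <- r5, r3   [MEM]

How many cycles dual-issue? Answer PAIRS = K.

PAIRS = 3

0. add+mulh @i0,i1  | 2-wide
1. or @i2  | WAW r3
2. and @i3  | RAW r3
3. st+blt @i4,i5  | 2-wide
4. sub @i6  | RAW r2
5. blt+add @i7,i8  | 2-wide
6. ld @i9  | no-port MEM/MEM
7. st @i10  | no-port MEM/MEM
8. st @i11  | no-port MEM/MEM
9. st @i12  | no-port MEM/MEM
10. st @i13  | tail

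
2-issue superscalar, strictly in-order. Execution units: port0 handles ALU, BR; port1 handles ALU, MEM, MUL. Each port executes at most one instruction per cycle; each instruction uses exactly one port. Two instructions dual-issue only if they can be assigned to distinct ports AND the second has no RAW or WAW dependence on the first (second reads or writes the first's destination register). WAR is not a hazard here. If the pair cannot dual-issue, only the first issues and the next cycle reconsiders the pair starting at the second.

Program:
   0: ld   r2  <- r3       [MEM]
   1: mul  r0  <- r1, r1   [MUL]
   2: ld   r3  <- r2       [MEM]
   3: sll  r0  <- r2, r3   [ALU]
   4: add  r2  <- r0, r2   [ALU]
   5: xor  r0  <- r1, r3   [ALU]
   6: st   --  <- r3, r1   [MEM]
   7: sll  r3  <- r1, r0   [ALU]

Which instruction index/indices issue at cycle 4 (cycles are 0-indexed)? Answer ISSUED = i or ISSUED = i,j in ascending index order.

ISSUED = 4,5

0. ld.MEM @i0  | no-port MEM/MUL
1. mul.MUL @i1  | no-port MUL/MEM
2. ld.MEM @i2  | RAW r3
3. sll.ALU @i3  | RAW r0
4. add.ALU;xor.ALU @i4/i5  | dual
5. st.MEM;sll.ALU @i6/i7  | dual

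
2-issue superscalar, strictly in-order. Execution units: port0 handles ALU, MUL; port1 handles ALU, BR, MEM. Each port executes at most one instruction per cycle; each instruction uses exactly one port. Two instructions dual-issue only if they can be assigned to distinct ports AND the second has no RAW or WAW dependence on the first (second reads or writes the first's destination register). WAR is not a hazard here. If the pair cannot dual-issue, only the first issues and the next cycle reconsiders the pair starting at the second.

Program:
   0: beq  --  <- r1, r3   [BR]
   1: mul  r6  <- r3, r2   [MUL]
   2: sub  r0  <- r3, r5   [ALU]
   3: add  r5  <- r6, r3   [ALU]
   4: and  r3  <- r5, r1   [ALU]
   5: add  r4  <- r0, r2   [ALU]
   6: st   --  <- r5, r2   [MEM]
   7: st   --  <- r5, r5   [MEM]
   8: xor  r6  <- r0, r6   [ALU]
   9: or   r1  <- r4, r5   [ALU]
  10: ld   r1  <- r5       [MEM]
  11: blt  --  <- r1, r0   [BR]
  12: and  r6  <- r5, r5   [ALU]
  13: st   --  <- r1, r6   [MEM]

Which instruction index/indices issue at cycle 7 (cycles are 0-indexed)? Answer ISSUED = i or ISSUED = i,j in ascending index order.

#0 head=0: beq mul i0&i1 dual
#1 head=2: sub add i2&i3 dual
#2 head=4: and add i4&i5 dual
#3 head=6: st i6 no-port MEM/MEM
#4 head=7: st xor i7&i8 dual
#5 head=9: or i9 WAW r1
#6 head=10: ld i10 no-port MEM/BR
#7 head=11: blt and i11&i12 dual
#8 head=13: st i13 tail

ISSUED = 11,12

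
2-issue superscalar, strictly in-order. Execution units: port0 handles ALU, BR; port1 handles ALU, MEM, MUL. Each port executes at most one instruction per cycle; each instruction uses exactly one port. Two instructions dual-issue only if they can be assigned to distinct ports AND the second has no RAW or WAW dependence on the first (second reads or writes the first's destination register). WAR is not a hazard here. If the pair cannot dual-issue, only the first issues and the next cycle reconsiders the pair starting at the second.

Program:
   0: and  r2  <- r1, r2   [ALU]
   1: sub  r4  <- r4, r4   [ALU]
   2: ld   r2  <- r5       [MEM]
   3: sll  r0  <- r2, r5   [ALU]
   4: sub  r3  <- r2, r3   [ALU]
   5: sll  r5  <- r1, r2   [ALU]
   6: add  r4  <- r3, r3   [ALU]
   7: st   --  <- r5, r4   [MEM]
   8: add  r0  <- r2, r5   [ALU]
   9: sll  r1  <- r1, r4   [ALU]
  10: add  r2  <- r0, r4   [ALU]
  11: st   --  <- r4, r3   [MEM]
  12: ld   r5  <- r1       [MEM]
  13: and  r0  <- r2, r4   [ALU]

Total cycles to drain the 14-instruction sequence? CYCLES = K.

CYCLES = 8

0. and.ALU+sub.ALU @i0+i1  | dual
1. ld.MEM @i2  | RAW r2
2. sll.ALU+sub.ALU @i3+i4  | dual
3. sll.ALU+add.ALU @i5+i6  | dual
4. st.MEM+add.ALU @i7+i8  | dual
5. sll.ALU+add.ALU @i9+i10  | dual
6. st.MEM @i11  | no-port MEM/MEM
7. ld.MEM+and.ALU @i12+i13  | dual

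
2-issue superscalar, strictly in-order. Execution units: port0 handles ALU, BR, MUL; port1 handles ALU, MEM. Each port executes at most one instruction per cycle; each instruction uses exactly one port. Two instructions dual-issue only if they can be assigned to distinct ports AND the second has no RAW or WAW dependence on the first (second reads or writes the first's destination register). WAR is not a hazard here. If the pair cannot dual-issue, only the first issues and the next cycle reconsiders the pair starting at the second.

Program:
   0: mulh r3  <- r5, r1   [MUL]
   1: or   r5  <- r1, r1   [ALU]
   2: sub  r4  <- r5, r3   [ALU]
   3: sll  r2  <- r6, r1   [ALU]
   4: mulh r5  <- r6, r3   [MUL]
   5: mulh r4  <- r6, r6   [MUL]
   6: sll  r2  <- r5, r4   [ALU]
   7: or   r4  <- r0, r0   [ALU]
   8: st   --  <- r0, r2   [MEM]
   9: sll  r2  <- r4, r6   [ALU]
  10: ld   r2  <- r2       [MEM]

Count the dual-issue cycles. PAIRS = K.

PAIRS = 4

[0] i0+i1  mulh or  -- 2-wide
[1] i2+i3  sub sll  -- 2-wide
[2] i4  mulh  -- no-port MUL/MUL
[3] i5  mulh  -- RAW r4
[4] i6+i7  sll or  -- 2-wide
[5] i8+i9  st sll  -- 2-wide
[6] i10  ld  -- tail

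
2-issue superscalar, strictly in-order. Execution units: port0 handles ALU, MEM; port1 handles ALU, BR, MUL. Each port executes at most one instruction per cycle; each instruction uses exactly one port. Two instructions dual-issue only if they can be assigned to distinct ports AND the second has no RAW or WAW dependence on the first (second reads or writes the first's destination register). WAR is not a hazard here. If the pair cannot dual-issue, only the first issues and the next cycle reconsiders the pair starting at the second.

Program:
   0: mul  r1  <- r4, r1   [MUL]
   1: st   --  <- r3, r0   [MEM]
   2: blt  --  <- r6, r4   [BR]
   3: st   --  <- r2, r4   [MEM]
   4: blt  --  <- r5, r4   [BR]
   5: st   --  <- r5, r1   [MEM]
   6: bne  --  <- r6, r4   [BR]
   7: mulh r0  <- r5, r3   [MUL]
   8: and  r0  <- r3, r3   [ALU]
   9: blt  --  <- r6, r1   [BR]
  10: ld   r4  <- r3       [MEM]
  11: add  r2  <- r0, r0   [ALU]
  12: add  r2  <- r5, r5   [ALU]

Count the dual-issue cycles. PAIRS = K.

PAIRS = 5

[0] i0,i1  mul/st  -- pair
[1] i2,i3  blt/st  -- pair
[2] i4,i5  blt/st  -- pair
[3] i6  bne  -- no-port BR/MUL
[4] i7  mulh  -- WAW r0
[5] i8,i9  and/blt  -- pair
[6] i10,i11  ld/add  -- pair
[7] i12  add  -- tail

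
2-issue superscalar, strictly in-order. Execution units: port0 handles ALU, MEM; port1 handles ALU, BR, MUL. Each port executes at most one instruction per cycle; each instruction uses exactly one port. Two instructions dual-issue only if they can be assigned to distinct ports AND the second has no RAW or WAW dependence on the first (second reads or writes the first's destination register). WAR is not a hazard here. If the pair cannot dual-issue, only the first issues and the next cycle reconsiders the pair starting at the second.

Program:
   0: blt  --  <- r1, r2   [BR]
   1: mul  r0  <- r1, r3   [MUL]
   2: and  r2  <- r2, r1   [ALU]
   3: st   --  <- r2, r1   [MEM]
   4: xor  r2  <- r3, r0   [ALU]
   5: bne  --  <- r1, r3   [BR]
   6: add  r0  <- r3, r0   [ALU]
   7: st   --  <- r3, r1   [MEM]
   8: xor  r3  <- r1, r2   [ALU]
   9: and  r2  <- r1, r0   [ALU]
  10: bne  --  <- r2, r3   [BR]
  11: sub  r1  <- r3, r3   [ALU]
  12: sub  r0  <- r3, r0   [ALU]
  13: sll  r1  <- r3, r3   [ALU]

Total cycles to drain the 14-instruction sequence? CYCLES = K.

  cy0 -> i0 (blt) no-port BR/MUL
  cy1 -> i1,i2 (mul;and) pair
  cy2 -> i3,i4 (st;xor) pair
  cy3 -> i5,i6 (bne;add) pair
  cy4 -> i7,i8 (st;xor) pair
  cy5 -> i9 (and) RAW r2
  cy6 -> i10,i11 (bne;sub) pair
  cy7 -> i12,i13 (sub;sll) pair

CYCLES = 8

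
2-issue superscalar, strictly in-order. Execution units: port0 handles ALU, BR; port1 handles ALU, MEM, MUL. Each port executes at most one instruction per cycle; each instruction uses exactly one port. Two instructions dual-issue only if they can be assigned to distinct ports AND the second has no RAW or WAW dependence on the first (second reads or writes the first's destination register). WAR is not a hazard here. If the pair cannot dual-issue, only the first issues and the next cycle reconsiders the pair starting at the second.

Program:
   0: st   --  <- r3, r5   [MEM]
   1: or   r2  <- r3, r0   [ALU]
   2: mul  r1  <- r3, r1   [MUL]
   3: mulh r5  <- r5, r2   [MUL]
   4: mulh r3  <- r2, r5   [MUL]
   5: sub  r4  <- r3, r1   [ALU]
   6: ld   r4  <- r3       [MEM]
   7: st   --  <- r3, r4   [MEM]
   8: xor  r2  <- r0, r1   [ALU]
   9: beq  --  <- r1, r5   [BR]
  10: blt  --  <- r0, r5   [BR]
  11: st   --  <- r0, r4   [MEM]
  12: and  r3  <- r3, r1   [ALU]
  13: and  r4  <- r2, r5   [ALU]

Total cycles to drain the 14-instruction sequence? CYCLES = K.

c0: i0/i1 st;or  pair
c1: i2 mul  no-port MUL/MUL
c2: i3 mulh  no-port MUL/MUL
c3: i4 mulh  RAW r3
c4: i5 sub  WAW r4
c5: i6 ld  no-port MEM/MEM
c6: i7/i8 st;xor  pair
c7: i9 beq  no-port BR/BR
c8: i10/i11 blt;st  pair
c9: i12/i13 and;and  pair

CYCLES = 10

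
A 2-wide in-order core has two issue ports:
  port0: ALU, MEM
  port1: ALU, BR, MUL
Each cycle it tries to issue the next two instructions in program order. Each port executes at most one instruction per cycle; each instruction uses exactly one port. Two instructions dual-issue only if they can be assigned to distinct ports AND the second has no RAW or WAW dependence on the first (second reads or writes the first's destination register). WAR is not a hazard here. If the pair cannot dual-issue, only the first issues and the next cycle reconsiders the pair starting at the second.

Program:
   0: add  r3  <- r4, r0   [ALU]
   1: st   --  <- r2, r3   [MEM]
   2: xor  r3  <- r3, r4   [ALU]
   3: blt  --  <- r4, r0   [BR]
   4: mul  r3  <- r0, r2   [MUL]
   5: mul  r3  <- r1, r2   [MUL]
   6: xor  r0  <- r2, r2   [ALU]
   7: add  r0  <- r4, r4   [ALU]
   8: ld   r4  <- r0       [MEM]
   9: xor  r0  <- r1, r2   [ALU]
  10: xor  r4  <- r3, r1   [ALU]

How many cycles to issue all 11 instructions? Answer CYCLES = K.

CYCLES = 8

  cy0 -> i0 (add) RAW r3
  cy1 -> i1+i2 (st;xor) pair
  cy2 -> i3 (blt) no-port BR/MUL
  cy3 -> i4 (mul) no-port MUL/MUL
  cy4 -> i5+i6 (mul;xor) pair
  cy5 -> i7 (add) RAW r0
  cy6 -> i8+i9 (ld;xor) pair
  cy7 -> i10 (xor) tail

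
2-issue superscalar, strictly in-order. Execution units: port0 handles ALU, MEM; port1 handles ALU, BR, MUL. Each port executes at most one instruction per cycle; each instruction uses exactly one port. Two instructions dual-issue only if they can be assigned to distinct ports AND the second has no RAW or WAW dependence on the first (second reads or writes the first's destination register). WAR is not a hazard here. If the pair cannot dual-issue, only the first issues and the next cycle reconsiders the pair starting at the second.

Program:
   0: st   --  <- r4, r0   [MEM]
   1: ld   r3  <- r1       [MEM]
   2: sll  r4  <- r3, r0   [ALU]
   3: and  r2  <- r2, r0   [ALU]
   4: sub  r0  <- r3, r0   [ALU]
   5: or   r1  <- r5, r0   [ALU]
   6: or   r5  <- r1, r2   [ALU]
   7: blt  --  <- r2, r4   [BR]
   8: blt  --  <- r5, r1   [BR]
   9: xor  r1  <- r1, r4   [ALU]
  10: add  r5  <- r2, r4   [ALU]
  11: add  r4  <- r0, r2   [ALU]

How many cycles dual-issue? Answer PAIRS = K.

t=0 i0:st ; no-port MEM/MEM
t=1 i1:ld ; RAW r3
t=2 i2+i3:sll+and ; dual
t=3 i4:sub ; RAW r0
t=4 i5:or ; RAW r1
t=5 i6+i7:or+blt ; dual
t=6 i8+i9:blt+xor ; dual
t=7 i10+i11:add+add ; dual

PAIRS = 4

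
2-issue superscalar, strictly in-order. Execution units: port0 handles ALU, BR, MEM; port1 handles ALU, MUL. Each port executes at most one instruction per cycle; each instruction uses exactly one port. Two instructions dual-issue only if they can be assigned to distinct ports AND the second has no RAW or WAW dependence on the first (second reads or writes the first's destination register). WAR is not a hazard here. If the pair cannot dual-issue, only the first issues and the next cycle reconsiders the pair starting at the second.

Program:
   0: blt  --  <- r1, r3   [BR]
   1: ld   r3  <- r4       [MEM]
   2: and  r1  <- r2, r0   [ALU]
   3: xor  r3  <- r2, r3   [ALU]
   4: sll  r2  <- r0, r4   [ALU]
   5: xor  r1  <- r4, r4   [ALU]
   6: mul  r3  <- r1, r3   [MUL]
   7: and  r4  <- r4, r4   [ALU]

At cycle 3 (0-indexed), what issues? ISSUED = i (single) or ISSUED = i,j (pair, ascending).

[0] i0  blt.BR  -- no-port BR/MEM
[1] i1&i2  ld.MEM and.ALU  -- dual
[2] i3&i4  xor.ALU sll.ALU  -- dual
[3] i5  xor.ALU  -- RAW r1
[4] i6&i7  mul.MUL and.ALU  -- dual

ISSUED = 5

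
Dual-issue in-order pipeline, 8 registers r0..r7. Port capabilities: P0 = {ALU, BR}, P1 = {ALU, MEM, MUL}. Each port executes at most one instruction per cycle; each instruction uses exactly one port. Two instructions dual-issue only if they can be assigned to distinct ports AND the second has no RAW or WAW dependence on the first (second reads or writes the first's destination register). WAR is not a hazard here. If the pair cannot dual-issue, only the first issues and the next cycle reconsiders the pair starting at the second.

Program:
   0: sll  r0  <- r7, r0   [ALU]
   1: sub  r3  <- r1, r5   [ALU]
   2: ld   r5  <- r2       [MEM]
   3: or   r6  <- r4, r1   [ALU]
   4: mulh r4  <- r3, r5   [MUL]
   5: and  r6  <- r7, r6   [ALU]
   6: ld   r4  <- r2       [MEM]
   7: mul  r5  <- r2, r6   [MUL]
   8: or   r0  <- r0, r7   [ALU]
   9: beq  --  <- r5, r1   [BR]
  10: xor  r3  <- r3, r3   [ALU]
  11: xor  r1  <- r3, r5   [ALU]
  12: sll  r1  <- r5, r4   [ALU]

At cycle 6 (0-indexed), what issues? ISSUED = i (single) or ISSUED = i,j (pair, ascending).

#0 head=0: sll;sub i0+i1 dual
#1 head=2: ld;or i2+i3 dual
#2 head=4: mulh;and i4+i5 dual
#3 head=6: ld i6 no-port MEM/MUL
#4 head=7: mul;or i7+i8 dual
#5 head=9: beq;xor i9+i10 dual
#6 head=11: xor i11 WAW r1
#7 head=12: sll i12 tail

ISSUED = 11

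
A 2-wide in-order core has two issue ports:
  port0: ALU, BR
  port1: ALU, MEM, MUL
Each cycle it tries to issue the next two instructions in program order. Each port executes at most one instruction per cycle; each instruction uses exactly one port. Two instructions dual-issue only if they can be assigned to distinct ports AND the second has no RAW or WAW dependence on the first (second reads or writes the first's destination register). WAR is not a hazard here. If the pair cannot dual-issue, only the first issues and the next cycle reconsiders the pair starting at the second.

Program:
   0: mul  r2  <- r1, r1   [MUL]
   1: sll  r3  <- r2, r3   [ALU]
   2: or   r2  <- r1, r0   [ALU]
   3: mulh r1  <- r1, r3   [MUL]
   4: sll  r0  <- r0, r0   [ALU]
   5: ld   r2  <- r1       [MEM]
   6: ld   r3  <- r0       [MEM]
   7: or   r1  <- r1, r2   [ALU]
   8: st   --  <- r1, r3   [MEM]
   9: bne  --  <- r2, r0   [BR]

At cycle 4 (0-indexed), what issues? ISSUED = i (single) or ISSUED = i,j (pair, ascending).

ISSUED = 6,7

0. mul.MUL @i0  | RAW r2
1. sll.ALU;or.ALU @i1+i2  | pair
2. mulh.MUL;sll.ALU @i3+i4  | pair
3. ld.MEM @i5  | no-port MEM/MEM
4. ld.MEM;or.ALU @i6+i7  | pair
5. st.MEM;bne.BR @i8+i9  | pair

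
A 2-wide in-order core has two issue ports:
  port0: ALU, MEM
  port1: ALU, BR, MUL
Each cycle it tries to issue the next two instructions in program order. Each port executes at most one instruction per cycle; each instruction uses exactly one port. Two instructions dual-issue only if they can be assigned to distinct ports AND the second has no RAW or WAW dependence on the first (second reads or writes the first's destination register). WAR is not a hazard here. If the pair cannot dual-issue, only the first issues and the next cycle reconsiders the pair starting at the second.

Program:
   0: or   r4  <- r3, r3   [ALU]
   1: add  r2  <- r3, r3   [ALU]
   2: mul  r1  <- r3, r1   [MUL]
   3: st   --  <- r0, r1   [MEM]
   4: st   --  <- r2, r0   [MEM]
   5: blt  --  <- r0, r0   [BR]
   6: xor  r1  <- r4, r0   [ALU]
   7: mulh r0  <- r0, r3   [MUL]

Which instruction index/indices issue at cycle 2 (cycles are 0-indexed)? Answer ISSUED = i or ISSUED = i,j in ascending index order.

ISSUED = 3

t=0 i0+i1:or.ALU+add.ALU ; dual
t=1 i2:mul.MUL ; RAW r1
t=2 i3:st.MEM ; no-port MEM/MEM
t=3 i4+i5:st.MEM+blt.BR ; dual
t=4 i6+i7:xor.ALU+mulh.MUL ; dual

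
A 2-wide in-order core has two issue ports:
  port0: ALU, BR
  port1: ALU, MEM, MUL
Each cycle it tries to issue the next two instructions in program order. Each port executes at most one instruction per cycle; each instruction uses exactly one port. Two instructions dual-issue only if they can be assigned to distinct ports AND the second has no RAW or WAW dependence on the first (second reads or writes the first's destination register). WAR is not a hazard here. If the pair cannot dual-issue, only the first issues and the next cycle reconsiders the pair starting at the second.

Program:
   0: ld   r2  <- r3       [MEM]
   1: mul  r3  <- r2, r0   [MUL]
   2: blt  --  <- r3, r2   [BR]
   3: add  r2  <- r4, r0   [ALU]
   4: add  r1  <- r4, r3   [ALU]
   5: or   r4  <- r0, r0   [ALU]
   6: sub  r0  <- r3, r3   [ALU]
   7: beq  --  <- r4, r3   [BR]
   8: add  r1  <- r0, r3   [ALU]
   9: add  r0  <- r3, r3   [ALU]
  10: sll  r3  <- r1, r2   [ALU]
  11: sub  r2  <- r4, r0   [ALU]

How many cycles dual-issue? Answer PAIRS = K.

PAIRS = 5

#0 head=0: ld i0 no-port MEM/MUL
#1 head=1: mul i1 RAW r3
#2 head=2: blt add i2/i3 dual
#3 head=4: add or i4/i5 dual
#4 head=6: sub beq i6/i7 dual
#5 head=8: add add i8/i9 dual
#6 head=10: sll sub i10/i11 dual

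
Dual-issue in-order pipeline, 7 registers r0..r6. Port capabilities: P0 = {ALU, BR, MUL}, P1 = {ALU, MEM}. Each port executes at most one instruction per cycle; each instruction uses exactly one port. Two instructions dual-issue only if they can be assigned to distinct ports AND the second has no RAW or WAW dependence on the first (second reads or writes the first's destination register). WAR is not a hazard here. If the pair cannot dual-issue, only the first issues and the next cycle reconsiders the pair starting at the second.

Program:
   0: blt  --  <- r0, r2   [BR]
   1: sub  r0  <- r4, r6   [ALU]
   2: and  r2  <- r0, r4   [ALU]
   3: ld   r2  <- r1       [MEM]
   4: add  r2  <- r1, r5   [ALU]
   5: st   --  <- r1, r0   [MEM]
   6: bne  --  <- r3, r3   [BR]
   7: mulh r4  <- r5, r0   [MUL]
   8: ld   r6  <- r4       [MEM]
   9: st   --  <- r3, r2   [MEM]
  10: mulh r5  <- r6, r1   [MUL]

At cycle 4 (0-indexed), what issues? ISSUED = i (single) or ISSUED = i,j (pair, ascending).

ISSUED = 6

#0 head=0: blt.BR/sub.ALU i0/i1 dual
#1 head=2: and.ALU i2 WAW r2
#2 head=3: ld.MEM i3 WAW r2
#3 head=4: add.ALU/st.MEM i4/i5 dual
#4 head=6: bne.BR i6 no-port BR/MUL
#5 head=7: mulh.MUL i7 RAW r4
#6 head=8: ld.MEM i8 no-port MEM/MEM
#7 head=9: st.MEM/mulh.MUL i9/i10 dual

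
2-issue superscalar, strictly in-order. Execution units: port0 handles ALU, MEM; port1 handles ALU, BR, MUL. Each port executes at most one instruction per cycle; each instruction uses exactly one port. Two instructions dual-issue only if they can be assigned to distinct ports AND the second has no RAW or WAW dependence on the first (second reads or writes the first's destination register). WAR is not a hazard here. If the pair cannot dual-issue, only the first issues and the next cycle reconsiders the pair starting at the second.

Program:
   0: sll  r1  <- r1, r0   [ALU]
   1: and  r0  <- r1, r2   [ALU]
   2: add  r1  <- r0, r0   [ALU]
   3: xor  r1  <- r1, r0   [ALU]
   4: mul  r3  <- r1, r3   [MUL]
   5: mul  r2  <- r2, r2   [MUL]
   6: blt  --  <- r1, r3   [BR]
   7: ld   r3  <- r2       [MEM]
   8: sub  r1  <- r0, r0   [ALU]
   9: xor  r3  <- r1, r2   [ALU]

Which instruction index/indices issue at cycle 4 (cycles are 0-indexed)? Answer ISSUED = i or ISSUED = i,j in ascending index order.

ISSUED = 4

  cy0 -> i0 (sll.ALU) RAW r1
  cy1 -> i1 (and.ALU) RAW r0
  cy2 -> i2 (add.ALU) RAW+WAW r1
  cy3 -> i3 (xor.ALU) RAW r1
  cy4 -> i4 (mul.MUL) no-port MUL/MUL
  cy5 -> i5 (mul.MUL) no-port MUL/BR
  cy6 -> i6/i7 (blt.BR/ld.MEM) pair
  cy7 -> i8 (sub.ALU) RAW r1
  cy8 -> i9 (xor.ALU) tail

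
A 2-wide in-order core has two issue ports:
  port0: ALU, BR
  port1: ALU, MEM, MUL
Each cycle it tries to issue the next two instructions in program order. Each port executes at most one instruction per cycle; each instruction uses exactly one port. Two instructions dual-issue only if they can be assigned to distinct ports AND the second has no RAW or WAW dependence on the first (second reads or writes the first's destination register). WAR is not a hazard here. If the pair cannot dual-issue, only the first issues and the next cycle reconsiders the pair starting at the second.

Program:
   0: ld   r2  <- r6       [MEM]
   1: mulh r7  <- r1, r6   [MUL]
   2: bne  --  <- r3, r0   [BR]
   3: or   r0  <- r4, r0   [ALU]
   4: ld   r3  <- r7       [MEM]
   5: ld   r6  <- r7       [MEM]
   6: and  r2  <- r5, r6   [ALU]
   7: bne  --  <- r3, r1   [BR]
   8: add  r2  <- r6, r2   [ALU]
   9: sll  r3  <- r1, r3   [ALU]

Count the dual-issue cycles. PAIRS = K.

  cy0 -> i0 (ld) no-port MEM/MUL
  cy1 -> i1,i2 (mulh bne) 2-wide
  cy2 -> i3,i4 (or ld) 2-wide
  cy3 -> i5 (ld) RAW r6
  cy4 -> i6,i7 (and bne) 2-wide
  cy5 -> i8,i9 (add sll) 2-wide

PAIRS = 4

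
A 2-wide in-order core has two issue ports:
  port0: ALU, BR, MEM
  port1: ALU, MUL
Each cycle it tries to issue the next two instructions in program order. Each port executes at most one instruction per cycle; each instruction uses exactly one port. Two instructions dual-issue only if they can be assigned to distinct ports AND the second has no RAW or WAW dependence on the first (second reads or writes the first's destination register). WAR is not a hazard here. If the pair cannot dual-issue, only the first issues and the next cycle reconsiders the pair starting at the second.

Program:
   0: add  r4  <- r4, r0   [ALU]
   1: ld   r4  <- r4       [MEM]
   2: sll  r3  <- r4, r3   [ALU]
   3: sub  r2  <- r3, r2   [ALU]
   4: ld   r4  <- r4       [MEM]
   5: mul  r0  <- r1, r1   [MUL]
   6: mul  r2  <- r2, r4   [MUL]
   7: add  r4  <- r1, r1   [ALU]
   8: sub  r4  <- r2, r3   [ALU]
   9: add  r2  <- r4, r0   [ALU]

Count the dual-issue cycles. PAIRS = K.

PAIRS = 2

  cy0 -> i0 (add) RAW+WAW r4
  cy1 -> i1 (ld) RAW r4
  cy2 -> i2 (sll) RAW r3
  cy3 -> i3&i4 (sub/ld) 2-wide
  cy4 -> i5 (mul) no-port MUL/MUL
  cy5 -> i6&i7 (mul/add) 2-wide
  cy6 -> i8 (sub) RAW r4
  cy7 -> i9 (add) tail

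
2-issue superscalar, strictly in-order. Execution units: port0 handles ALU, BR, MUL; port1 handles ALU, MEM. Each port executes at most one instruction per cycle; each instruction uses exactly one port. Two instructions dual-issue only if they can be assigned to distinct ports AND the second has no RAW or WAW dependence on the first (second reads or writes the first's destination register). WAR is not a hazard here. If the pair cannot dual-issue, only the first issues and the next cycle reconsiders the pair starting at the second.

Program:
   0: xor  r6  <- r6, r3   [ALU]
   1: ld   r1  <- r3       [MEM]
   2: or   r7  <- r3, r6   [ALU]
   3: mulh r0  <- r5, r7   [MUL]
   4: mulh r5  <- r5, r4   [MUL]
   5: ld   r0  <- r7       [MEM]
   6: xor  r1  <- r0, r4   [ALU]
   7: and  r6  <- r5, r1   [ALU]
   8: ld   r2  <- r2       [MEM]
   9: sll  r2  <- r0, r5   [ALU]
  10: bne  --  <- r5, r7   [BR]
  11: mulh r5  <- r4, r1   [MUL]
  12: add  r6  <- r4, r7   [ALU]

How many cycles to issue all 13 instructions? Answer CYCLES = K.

[0] i0&i1  xor.ALU/ld.MEM  -- pair
[1] i2  or.ALU  -- RAW r7
[2] i3  mulh.MUL  -- no-port MUL/MUL
[3] i4&i5  mulh.MUL/ld.MEM  -- pair
[4] i6  xor.ALU  -- RAW r1
[5] i7&i8  and.ALU/ld.MEM  -- pair
[6] i9&i10  sll.ALU/bne.BR  -- pair
[7] i11&i12  mulh.MUL/add.ALU  -- pair

CYCLES = 8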